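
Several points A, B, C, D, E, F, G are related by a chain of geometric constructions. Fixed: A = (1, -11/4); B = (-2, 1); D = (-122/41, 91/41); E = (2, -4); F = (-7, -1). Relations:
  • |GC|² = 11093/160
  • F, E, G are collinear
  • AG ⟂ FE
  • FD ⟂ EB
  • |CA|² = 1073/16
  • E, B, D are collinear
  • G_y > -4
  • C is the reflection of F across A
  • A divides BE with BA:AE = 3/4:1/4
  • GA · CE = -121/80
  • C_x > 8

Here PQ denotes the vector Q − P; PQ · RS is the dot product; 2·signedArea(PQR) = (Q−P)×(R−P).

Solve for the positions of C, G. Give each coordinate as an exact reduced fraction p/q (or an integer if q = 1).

1. C_x = 9  [C is the reflection of F across A]
2. C_y = -9/2  [C is the reflection of F across A]
   → C = (9, -9/2)
3. G_x = 29/40  [F, E, G are collinear ∩ AG ⟂ FE]
4. G_y = -143/40  [F, E, G are collinear ∩ AG ⟂ FE]
   → G = (29/40, -143/40)

C = (9, -9/2)
G = (29/40, -143/40)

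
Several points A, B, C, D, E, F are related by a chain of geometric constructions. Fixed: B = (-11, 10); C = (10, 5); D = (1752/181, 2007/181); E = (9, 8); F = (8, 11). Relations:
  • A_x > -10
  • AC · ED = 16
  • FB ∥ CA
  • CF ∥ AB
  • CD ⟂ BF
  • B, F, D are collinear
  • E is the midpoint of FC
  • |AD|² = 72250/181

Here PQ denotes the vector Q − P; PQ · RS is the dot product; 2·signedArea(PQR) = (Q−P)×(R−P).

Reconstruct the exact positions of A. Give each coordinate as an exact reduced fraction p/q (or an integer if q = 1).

A = (-9, 4)

1. A_x = -9  [CF ∥ AB ∩ FB ∥ CA]
2. A_y = 4  [CF ∥ AB ∩ FB ∥ CA]
   → A = (-9, 4)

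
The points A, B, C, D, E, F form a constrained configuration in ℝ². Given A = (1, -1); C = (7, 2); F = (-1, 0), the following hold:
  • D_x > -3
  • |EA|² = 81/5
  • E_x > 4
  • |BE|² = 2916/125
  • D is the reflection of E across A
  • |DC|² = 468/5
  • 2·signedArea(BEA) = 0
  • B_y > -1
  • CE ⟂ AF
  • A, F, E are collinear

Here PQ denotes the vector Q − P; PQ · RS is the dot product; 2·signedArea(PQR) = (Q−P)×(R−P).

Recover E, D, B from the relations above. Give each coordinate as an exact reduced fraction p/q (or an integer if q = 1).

B = (7/25, -16/25)
D = (-13/5, 4/5)
E = (23/5, -14/5)

1. E_x = 23/5  [A, F, E are collinear ∩ CE ⟂ AF]
2. E_y = -14/5  [A, F, E are collinear ∩ CE ⟂ AF]
   → E = (23/5, -14/5)
3. D_x = -13/5  [D is the reflection of E across A]
4. D_y = 4/5  [D is the reflection of E across A]
   → D = (-13/5, 4/5)
5. B_x = 7/25  [line -9/5·x + -18/5·y + -9/5 = 0 ∩ |BE|² = 2916/125]
6. B_y = -16/25  [line -9/5·x + -18/5·y + -9/5 = 0 ∩ |BE|² = 2916/125]
   → B = (7/25, -16/25)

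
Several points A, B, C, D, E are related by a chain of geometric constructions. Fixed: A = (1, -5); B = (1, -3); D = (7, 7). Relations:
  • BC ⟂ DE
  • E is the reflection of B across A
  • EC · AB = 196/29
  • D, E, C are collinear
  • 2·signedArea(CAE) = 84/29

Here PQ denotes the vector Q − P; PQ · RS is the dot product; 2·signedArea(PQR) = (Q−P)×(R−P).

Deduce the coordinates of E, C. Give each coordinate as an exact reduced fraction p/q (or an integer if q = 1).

1. E_x = 1  [E is the reflection of B across A]
2. E_y = -7  [E is the reflection of B across A]
   → E = (1, -7)
3. C_x = 71/29  [D, E, C are collinear ∩ BC ⟂ DE]
4. C_y = -105/29  [D, E, C are collinear ∩ BC ⟂ DE]
   → C = (71/29, -105/29)

C = (71/29, -105/29)
E = (1, -7)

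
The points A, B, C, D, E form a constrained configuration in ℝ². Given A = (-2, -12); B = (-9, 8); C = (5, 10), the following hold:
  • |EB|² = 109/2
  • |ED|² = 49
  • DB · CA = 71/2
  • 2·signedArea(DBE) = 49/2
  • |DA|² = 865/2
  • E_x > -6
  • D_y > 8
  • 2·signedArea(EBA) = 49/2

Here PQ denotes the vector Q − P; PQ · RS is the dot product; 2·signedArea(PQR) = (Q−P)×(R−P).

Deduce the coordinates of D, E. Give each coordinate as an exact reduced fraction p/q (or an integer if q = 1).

D = (-11/2, 17/2)
E = (-11/2, 3/2)

1. D_x = -11/2  [line 7·x + 22·y + -297/2 = 0 ∩ |DA|² = 865/2]
2. D_y = 17/2  [line 7·x + 22·y + -297/2 = 0 ∩ |DA|² = 865/2]
   → D = (-11/2, 17/2)
3. E_x = -11/2  [2·signedArea(EBA) = 49/2 ∩ 2·signedArea(DBE) = 49/2]
4. E_y = 3/2  [2·signedArea(EBA) = 49/2 ∩ 2·signedArea(DBE) = 49/2]
   → E = (-11/2, 3/2)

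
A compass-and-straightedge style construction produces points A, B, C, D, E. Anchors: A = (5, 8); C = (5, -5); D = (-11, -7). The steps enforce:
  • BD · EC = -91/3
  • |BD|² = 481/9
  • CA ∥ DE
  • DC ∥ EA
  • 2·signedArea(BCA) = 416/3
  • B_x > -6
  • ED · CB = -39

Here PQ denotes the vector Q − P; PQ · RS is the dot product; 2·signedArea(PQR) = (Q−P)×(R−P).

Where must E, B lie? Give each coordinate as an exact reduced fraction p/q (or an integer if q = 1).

1. E_x = -11  [DC ∥ EA ∩ CA ∥ DE]
2. E_y = 6  [DC ∥ EA ∩ CA ∥ DE]
   → E = (-11, 6)
3. B_x = -17/3  [2·signedArea(BCA) = 416/3 ∩ BD · EC = -91/3]
4. B_y = -2  [2·signedArea(BCA) = 416/3 ∩ BD · EC = -91/3]
   → B = (-17/3, -2)

B = (-17/3, -2)
E = (-11, 6)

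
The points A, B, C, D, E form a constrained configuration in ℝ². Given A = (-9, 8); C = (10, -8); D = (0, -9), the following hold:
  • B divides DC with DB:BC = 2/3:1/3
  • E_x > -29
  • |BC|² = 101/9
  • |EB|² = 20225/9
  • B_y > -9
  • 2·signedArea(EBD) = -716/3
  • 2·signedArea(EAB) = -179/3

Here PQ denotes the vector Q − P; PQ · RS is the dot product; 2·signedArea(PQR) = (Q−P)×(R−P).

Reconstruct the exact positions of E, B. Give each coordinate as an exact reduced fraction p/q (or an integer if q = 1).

B = (20/3, -25/3)
E = (-28, 24)

1. B_x = 20/3  [B divides DC with DB:BC = 2/3:1/3]
2. B_y = -25/3  [B divides DC with DB:BC = 2/3:1/3]
   → B = (20/3, -25/3)
3. E_x = -28  [2·signedArea(EAB) = -179/3 ∩ 2·signedArea(EBD) = -716/3]
4. E_y = 24  [2·signedArea(EAB) = -179/3 ∩ 2·signedArea(EBD) = -716/3]
   → E = (-28, 24)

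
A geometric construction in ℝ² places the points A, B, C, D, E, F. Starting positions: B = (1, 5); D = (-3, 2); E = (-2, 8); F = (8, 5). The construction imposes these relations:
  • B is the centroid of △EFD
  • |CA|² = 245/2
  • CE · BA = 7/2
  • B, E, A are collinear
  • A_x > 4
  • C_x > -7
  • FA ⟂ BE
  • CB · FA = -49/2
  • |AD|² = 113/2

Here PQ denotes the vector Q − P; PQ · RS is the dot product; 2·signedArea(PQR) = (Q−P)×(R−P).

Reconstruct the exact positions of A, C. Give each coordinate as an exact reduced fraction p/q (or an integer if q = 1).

1. A_x = 9/2  [B, E, A are collinear ∩ FA ⟂ BE]
2. A_y = 3/2  [B, E, A are collinear ∩ FA ⟂ BE]
   → A = (9/2, 3/2)
3. C_x = -6  [CE · BA = 7/2 ∩ CB · FA = -49/2]
4. C_y = 5  [CE · BA = 7/2 ∩ CB · FA = -49/2]
   → C = (-6, 5)

A = (9/2, 3/2)
C = (-6, 5)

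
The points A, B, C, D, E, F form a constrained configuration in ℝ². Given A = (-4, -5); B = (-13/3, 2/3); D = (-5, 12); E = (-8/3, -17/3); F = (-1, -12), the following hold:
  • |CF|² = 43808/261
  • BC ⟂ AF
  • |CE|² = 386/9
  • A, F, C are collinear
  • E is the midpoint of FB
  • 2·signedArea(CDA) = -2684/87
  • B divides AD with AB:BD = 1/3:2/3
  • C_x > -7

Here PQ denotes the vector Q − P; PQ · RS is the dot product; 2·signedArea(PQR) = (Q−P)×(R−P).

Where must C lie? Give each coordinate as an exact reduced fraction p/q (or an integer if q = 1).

C = (-177/29, -8/87)

1. C_x = -177/29  [A, F, C are collinear ∩ BC ⟂ AF]
2. C_y = -8/87  [A, F, C are collinear ∩ BC ⟂ AF]
   → C = (-177/29, -8/87)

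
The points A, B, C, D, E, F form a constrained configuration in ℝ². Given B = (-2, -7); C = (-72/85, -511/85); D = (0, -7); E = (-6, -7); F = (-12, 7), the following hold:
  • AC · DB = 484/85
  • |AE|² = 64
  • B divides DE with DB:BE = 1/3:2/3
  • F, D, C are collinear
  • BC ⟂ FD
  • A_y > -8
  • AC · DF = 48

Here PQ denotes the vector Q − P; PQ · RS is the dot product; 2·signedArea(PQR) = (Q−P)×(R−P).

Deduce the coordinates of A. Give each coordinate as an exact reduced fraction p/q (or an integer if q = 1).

1. A_x = 2  [AC · DF = 48 ∩ AC · DB = 484/85]
2. A_y = -7  [AC · DF = 48 ∩ AC · DB = 484/85]
   → A = (2, -7)

A = (2, -7)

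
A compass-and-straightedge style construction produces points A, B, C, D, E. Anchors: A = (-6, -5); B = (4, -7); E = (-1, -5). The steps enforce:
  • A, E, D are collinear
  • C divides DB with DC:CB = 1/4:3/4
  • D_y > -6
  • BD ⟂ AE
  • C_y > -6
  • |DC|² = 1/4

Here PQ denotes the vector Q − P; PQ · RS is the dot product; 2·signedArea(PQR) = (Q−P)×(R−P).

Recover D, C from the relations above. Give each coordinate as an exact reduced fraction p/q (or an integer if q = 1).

C = (4, -11/2)
D = (4, -5)

1. D_x = 4  [A, E, D are collinear ∩ BD ⟂ AE]
2. D_y = -5  [A, E, D are collinear ∩ BD ⟂ AE]
   → D = (4, -5)
3. C_x = 4  [C divides DB with DC:CB = 1/4:3/4]
4. C_y = -11/2  [C divides DB with DC:CB = 1/4:3/4]
   → C = (4, -11/2)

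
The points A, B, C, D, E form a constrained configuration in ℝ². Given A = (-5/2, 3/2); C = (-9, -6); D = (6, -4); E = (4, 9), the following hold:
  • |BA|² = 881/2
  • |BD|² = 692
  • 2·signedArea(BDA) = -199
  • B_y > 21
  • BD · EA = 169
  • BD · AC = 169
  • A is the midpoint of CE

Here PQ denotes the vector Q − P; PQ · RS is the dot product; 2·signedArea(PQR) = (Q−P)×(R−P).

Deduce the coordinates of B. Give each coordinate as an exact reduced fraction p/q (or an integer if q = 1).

1. B_x = 2  [2·signedArea(BDA) = -199 ∩ BD · EA = 169]
2. B_y = 22  [2·signedArea(BDA) = -199 ∩ BD · EA = 169]
   → B = (2, 22)

B = (2, 22)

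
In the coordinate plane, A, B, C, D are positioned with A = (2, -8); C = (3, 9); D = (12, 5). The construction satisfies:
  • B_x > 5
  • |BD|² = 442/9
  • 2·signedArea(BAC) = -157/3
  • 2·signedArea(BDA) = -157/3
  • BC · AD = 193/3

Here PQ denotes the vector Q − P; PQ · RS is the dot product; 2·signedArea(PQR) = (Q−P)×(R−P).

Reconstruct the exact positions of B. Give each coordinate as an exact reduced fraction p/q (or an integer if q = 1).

B = (17/3, 2)

1. B_x = 17/3  [BC · AD = 193/3 ∩ 2·signedArea(BAC) = -157/3]
2. B_y = 2  [BC · AD = 193/3 ∩ 2·signedArea(BAC) = -157/3]
   → B = (17/3, 2)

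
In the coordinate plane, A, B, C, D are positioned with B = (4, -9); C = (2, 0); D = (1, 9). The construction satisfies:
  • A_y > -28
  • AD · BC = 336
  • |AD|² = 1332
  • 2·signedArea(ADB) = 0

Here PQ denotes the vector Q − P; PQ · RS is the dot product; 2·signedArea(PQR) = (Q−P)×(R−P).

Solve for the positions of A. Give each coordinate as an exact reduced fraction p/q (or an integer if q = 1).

1. A_x = 7  [2·signedArea(ADB) = 0 ∩ AD · BC = 336]
2. A_y = -27  [2·signedArea(ADB) = 0 ∩ AD · BC = 336]
   → A = (7, -27)

A = (7, -27)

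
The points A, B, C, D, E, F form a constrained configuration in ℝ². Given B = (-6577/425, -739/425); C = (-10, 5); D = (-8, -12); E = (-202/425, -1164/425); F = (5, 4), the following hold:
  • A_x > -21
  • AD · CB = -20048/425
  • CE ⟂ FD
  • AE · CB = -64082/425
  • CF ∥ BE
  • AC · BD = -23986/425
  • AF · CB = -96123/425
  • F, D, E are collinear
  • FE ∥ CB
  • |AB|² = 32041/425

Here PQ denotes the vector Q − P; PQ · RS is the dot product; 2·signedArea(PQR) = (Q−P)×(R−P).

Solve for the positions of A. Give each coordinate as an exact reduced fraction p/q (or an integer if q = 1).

A = (-8904/425, -3603/425)

1. A_x = -8904/425  [AF · CB = -96123/425 ∩ AC · BD = -23986/425]
2. A_y = -3603/425  [AF · CB = -96123/425 ∩ AC · BD = -23986/425]
   → A = (-8904/425, -3603/425)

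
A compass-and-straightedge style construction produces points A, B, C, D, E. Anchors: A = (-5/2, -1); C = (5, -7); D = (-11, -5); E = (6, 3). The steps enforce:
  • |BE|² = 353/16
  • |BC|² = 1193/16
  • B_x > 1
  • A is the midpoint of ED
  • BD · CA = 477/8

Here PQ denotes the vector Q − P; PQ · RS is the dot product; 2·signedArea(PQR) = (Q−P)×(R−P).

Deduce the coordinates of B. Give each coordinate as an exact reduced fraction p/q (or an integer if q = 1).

B = (7/4, 1)

1. B_x = 7/4  [line 15/2·x + -6·y + -57/8 = 0 ∩ |BC|² = 1193/16]
2. B_y = 1  [line 15/2·x + -6·y + -57/8 = 0 ∩ |BC|² = 1193/16]
   → B = (7/4, 1)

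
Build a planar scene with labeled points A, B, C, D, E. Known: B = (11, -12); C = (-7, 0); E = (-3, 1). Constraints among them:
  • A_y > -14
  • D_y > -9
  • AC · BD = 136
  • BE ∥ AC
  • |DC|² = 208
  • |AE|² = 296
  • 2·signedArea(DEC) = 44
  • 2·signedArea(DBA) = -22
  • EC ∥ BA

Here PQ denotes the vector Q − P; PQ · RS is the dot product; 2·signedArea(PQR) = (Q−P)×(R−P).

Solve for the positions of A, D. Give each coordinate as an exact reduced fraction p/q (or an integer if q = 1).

1. A_x = 7  [BE ∥ AC ∩ EC ∥ BA]
2. A_y = -13  [BE ∥ AC ∩ EC ∥ BA]
   → A = (7, -13)
3. D_x = 5  [2·signedArea(DBA) = -22 ∩ AC · BD = 136]
4. D_y = -8  [2·signedArea(DBA) = -22 ∩ AC · BD = 136]
   → D = (5, -8)

A = (7, -13)
D = (5, -8)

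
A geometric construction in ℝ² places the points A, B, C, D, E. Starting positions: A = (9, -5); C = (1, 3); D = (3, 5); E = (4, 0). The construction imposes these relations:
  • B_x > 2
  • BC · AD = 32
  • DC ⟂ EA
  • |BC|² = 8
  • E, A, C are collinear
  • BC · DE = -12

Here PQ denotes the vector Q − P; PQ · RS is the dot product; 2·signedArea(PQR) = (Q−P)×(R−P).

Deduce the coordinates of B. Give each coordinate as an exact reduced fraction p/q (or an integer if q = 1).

B = (3, 1)

1. B_x = 3  [BC · AD = 32 ∩ BC · DE = -12]
2. B_y = 1  [BC · AD = 32 ∩ BC · DE = -12]
   → B = (3, 1)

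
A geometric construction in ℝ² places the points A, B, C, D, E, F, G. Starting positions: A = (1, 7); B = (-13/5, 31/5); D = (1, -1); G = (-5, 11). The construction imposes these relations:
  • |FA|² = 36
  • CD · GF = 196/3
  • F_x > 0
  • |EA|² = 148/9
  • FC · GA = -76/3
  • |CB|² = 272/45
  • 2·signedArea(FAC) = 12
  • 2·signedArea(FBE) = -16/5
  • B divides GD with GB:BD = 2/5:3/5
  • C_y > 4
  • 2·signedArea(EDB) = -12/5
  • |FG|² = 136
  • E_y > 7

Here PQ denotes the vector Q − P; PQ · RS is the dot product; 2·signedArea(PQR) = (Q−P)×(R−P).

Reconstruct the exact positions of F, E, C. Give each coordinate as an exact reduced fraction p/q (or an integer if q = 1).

1. E_x = -3  [line -36/5·x + -18/5·y + 6 = 0 ∩ |EA|² = 148/9]
2. E_y = 23/3  [line -36/5·x + -18/5·y + 6 = 0 ∩ |EA|² = 148/9]
   → E = (-3, 23/3)
3. F_x = 1  [line -22/15·x + -2/5·y + 28/15 = 0 ∩ |FA|² = 36]
4. F_y = 1  [line -22/15·x + -2/5·y + 28/15 = 0 ∩ |FA|² = 36]
   → F = (1, 1)
5. C_x = -1  [2·signedArea(FAC) = 12 ∩ CD · GF = 196/3]
6. C_y = 13/3  [2·signedArea(FAC) = 12 ∩ CD · GF = 196/3]
   → C = (-1, 13/3)

C = (-1, 13/3)
E = (-3, 23/3)
F = (1, 1)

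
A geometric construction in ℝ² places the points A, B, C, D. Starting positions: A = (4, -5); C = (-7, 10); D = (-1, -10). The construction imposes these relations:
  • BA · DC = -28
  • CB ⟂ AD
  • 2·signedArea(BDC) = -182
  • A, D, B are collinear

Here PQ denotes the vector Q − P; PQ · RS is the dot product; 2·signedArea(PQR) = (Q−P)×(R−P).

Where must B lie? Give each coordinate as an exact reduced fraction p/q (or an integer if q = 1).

1. B_x = 6  [A, D, B are collinear ∩ CB ⟂ AD]
2. B_y = -3  [A, D, B are collinear ∩ CB ⟂ AD]
   → B = (6, -3)

B = (6, -3)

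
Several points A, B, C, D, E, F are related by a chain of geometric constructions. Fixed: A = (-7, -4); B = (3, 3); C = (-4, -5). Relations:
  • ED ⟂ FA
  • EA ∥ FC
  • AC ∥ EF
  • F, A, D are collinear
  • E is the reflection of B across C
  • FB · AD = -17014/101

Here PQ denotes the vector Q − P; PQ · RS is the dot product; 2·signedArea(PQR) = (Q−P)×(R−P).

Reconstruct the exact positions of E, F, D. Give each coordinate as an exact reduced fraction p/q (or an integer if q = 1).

1. E_x = -11  [E is the reflection of B across C]
2. E_y = -13  [E is the reflection of B across C]
   → E = (-11, -13)
3. F_x = -8  [EA ∥ FC ∩ AC ∥ EF]
4. F_y = -14  [EA ∥ FC ∩ AC ∥ EF]
   → F = (-8, -14)
5. D_x = -801/101  [F, A, D are collinear ∩ ED ⟂ FA]
6. D_y = -1344/101  [F, A, D are collinear ∩ ED ⟂ FA]
   → D = (-801/101, -1344/101)

D = (-801/101, -1344/101)
E = (-11, -13)
F = (-8, -14)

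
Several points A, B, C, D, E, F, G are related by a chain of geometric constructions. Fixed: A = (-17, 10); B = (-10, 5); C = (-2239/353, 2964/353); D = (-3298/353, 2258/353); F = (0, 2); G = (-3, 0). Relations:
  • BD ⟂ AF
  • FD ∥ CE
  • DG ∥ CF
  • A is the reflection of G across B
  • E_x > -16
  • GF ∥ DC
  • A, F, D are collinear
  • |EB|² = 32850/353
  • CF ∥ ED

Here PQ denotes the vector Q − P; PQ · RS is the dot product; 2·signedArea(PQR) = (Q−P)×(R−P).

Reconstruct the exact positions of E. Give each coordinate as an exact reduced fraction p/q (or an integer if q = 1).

E = (-5537/353, 4516/353)

1. E_x = -5537/353  [CF ∥ ED ∩ FD ∥ CE]
2. E_y = 4516/353  [CF ∥ ED ∩ FD ∥ CE]
   → E = (-5537/353, 4516/353)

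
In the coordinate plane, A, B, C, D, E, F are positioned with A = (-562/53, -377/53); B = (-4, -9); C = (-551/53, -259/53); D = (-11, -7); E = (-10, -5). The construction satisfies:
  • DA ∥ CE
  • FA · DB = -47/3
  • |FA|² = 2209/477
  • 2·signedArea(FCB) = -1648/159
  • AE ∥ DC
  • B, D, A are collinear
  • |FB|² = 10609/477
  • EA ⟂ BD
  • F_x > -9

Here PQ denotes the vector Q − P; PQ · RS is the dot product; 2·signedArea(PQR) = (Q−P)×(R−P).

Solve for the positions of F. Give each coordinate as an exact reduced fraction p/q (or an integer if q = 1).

F = (-1357/159, -1225/159)

1. F_x = -1357/159  [2·signedArea(FCB) = -1648/159 ∩ FA · DB = -47/3]
2. F_y = -1225/159  [2·signedArea(FCB) = -1648/159 ∩ FA · DB = -47/3]
   → F = (-1357/159, -1225/159)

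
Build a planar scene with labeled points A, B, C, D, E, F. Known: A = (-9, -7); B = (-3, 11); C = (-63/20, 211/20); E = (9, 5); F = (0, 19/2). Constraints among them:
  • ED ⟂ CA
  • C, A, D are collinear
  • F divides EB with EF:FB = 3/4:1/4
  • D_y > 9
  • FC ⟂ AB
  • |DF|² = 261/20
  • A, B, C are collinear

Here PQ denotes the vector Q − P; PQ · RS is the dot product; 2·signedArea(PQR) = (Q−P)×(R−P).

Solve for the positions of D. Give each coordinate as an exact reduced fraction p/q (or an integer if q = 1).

1. D_x = -18/5  [C, A, D are collinear ∩ ED ⟂ CA]
2. D_y = 46/5  [C, A, D are collinear ∩ ED ⟂ CA]
   → D = (-18/5, 46/5)

D = (-18/5, 46/5)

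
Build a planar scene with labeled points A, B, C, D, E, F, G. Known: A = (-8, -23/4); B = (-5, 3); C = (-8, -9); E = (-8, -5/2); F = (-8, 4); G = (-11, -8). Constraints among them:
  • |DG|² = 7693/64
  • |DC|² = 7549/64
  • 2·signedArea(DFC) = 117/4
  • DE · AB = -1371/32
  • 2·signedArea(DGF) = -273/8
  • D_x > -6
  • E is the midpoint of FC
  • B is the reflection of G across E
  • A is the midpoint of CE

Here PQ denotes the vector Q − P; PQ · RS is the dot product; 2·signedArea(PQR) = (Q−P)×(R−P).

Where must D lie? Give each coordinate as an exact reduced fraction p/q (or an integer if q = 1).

1. D_x = -23/4  [2·signedArea(DGF) = -273/8 ∩ 2·signedArea(DFC) = 117/4]
2. D_y = 13/8  [2·signedArea(DGF) = -273/8 ∩ 2·signedArea(DFC) = 117/4]
   → D = (-23/4, 13/8)

D = (-23/4, 13/8)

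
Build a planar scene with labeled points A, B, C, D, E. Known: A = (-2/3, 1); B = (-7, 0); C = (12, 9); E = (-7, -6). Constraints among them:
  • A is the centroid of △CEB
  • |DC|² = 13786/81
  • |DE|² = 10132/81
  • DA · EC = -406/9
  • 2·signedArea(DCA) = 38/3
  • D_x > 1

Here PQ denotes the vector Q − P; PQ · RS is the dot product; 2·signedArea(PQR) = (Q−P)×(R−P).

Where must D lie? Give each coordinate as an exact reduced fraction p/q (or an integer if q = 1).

1. D_x = 13/9  [2·signedArea(DCA) = 38/3 ∩ DA · EC = -406/9]
2. D_y = 4/3  [2·signedArea(DCA) = 38/3 ∩ DA · EC = -406/9]
   → D = (13/9, 4/3)

D = (13/9, 4/3)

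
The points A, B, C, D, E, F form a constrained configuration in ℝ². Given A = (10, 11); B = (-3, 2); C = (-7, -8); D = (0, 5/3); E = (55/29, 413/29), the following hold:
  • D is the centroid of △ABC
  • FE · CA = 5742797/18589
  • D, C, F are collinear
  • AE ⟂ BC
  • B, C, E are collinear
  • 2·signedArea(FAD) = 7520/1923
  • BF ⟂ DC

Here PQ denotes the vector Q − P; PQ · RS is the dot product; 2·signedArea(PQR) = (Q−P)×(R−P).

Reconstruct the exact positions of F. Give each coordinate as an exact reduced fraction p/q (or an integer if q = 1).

F = (-560/641, 295/641)

1. F_x = -560/641  [D, C, F are collinear ∩ BF ⟂ DC]
2. F_y = 295/641  [D, C, F are collinear ∩ BF ⟂ DC]
   → F = (-560/641, 295/641)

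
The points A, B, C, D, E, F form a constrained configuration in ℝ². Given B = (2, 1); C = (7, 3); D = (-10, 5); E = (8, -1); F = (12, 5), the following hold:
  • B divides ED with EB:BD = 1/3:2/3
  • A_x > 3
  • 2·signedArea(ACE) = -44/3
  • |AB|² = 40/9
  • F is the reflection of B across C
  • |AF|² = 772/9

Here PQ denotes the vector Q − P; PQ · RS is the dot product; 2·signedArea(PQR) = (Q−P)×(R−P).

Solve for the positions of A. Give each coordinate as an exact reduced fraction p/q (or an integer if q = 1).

1. A_x = 4  [line 4·x + 1·y + -49/3 = 0 ∩ |AF|² = 772/9]
2. A_y = 1/3  [line 4·x + 1·y + -49/3 = 0 ∩ |AF|² = 772/9]
   → A = (4, 1/3)

A = (4, 1/3)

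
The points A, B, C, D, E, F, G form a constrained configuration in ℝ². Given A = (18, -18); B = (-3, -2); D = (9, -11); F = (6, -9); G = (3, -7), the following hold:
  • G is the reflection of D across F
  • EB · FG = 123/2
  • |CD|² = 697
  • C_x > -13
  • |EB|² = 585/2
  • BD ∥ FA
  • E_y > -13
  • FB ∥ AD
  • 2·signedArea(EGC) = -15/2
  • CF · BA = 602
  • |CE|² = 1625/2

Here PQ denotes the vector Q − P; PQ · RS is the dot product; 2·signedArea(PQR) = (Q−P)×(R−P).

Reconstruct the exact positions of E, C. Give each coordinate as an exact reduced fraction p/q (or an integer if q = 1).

C = (-12, 5)
E = (21/2, -25/2)

1. C_x = -12  [line -21·x + 16·y + -332 = 0 ∩ |CD|² = 697]
2. C_y = 5  [line -21·x + 16·y + -332 = 0 ∩ |CD|² = 697]
   → C = (-12, 5)
3. E_x = 21/2  [2·signedArea(EGC) = -15/2 ∩ EB · FG = 123/2]
4. E_y = -25/2  [2·signedArea(EGC) = -15/2 ∩ EB · FG = 123/2]
   → E = (21/2, -25/2)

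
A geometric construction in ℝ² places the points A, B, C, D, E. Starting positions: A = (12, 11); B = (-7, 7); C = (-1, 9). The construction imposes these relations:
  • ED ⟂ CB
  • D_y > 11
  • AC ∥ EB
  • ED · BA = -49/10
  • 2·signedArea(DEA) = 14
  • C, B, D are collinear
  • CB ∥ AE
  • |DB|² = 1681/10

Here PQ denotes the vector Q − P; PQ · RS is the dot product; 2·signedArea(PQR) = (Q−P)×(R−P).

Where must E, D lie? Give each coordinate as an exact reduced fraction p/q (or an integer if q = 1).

D = (53/10, 111/10)
E = (6, 9)

1. E_x = 6  [AC ∥ EB ∩ CB ∥ AE]
2. E_y = 9  [AC ∥ EB ∩ CB ∥ AE]
   → E = (6, 9)
3. D_x = 53/10  [C, B, D are collinear ∩ ED ⟂ CB]
4. D_y = 111/10  [C, B, D are collinear ∩ ED ⟂ CB]
   → D = (53/10, 111/10)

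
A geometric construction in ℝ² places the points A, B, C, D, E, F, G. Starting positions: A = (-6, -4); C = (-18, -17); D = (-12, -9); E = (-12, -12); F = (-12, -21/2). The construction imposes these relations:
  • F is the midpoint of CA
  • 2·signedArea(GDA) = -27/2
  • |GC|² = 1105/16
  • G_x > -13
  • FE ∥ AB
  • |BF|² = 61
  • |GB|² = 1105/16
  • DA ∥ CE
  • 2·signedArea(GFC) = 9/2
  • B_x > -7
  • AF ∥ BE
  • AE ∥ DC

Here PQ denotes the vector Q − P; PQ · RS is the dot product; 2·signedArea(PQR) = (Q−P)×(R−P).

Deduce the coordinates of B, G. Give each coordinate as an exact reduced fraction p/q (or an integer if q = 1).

B = (-6, -11/2)
G = (-12, -45/4)

1. B_x = -6  [AF ∥ BE ∩ FE ∥ AB]
2. B_y = -11/2  [AF ∥ BE ∩ FE ∥ AB]
   → B = (-6, -11/2)
3. G_x = -12  [2·signedArea(GFC) = 9/2 ∩ 2·signedArea(GDA) = -27/2]
4. G_y = -45/4  [2·signedArea(GFC) = 9/2 ∩ 2·signedArea(GDA) = -27/2]
   → G = (-12, -45/4)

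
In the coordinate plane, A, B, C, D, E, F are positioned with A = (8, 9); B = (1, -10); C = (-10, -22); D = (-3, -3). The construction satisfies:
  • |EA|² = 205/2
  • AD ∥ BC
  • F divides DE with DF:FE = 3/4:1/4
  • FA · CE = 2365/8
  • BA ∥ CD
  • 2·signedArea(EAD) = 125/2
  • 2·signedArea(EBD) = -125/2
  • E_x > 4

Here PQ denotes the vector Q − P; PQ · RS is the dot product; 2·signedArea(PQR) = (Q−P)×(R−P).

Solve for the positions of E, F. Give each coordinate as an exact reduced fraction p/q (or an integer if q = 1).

1. E_x = 9/2  [2·signedArea(EAD) = 125/2 ∩ 2·signedArea(EBD) = -125/2]
2. E_y = -1/2  [2·signedArea(EAD) = 125/2 ∩ 2·signedArea(EBD) = -125/2]
   → E = (9/2, -1/2)
3. F_x = 21/8  [F divides DE with DF:FE = 3/4:1/4]
4. F_y = -9/8  [F divides DE with DF:FE = 3/4:1/4]
   → F = (21/8, -9/8)

E = (9/2, -1/2)
F = (21/8, -9/8)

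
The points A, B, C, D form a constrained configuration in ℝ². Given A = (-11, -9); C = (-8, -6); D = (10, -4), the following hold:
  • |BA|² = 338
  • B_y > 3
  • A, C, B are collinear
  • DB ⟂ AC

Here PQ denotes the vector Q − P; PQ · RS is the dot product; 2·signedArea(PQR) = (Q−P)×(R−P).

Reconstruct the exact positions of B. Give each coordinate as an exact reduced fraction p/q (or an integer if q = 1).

B = (2, 4)

1. B_x = 2  [A, C, B are collinear ∩ DB ⟂ AC]
2. B_y = 4  [A, C, B are collinear ∩ DB ⟂ AC]
   → B = (2, 4)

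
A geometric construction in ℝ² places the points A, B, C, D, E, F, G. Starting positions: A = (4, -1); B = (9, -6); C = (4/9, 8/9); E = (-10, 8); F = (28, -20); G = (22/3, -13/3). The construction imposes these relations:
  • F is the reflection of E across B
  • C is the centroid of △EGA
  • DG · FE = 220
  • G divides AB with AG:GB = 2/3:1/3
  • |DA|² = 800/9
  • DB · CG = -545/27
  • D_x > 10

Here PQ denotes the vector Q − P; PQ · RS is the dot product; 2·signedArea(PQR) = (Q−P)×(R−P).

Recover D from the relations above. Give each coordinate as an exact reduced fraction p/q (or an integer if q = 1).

1. D_x = 32/3  [DG · FE = 220 ∩ DB · CG = -545/27]
2. D_y = -23/3  [DG · FE = 220 ∩ DB · CG = -545/27]
   → D = (32/3, -23/3)

D = (32/3, -23/3)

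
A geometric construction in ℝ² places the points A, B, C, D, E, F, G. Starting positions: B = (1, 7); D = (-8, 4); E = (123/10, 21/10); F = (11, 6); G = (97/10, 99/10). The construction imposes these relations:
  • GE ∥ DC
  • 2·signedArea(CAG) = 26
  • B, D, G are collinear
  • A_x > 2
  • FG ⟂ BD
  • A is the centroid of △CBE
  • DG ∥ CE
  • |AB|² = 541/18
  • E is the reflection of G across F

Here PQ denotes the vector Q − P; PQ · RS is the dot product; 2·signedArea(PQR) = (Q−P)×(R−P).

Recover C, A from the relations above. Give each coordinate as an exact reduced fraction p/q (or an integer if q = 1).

A = (79/30, 53/30)
C = (-27/5, -19/5)

1. C_x = -27/5  [DG ∥ CE ∩ GE ∥ DC]
2. C_y = -19/5  [DG ∥ CE ∩ GE ∥ DC]
   → C = (-27/5, -19/5)
3. A_x = 79/30  [A is the centroid of △CBE]
4. A_y = 53/30  [A is the centroid of △CBE]
   → A = (79/30, 53/30)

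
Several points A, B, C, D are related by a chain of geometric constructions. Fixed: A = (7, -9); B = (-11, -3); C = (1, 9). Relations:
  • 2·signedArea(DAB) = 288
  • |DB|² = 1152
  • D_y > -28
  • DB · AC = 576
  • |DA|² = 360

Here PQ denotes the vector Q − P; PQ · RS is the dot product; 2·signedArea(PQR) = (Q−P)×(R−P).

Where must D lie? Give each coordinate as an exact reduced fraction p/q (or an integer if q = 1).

D = (13, -27)

1. D_x = 13  [DB · AC = 576 ∩ 2·signedArea(DAB) = 288]
2. D_y = -27  [DB · AC = 576 ∩ 2·signedArea(DAB) = 288]
   → D = (13, -27)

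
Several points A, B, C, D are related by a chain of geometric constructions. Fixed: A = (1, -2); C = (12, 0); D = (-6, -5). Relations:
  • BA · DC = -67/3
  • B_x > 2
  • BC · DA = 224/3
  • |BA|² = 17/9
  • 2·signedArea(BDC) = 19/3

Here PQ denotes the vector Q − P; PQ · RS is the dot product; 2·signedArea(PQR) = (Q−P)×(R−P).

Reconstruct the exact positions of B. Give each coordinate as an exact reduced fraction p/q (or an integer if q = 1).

1. B_x = 7/3  [BA · DC = -67/3 ∩ 2·signedArea(BDC) = 19/3]
2. B_y = -7/3  [BA · DC = -67/3 ∩ 2·signedArea(BDC) = 19/3]
   → B = (7/3, -7/3)

B = (7/3, -7/3)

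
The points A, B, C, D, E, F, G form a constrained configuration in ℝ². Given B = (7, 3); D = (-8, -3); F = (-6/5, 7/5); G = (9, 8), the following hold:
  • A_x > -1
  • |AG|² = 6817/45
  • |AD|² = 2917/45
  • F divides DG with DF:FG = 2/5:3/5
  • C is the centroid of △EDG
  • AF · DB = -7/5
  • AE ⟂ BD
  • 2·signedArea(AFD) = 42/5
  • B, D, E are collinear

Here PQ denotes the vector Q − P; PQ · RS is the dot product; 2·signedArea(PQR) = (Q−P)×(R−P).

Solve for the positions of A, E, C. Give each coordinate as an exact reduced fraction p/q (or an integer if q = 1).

A = (-11/15, 7/15)
C = (40/261, 2168/1305)
E = (-47/87, -7/435)

1. A_x = -11/15  [AF · DB = -7/5 ∩ 2·signedArea(AFD) = 42/5]
2. A_y = 7/15  [AF · DB = -7/5 ∩ 2·signedArea(AFD) = 42/5]
   → A = (-11/15, 7/15)
3. E_x = -47/87  [B, D, E are collinear ∩ AE ⟂ BD]
4. E_y = -7/435  [B, D, E are collinear ∩ AE ⟂ BD]
   → E = (-47/87, -7/435)
5. C_x = 40/261  [C is the centroid of △EDG]
6. C_y = 2168/1305  [C is the centroid of △EDG]
   → C = (40/261, 2168/1305)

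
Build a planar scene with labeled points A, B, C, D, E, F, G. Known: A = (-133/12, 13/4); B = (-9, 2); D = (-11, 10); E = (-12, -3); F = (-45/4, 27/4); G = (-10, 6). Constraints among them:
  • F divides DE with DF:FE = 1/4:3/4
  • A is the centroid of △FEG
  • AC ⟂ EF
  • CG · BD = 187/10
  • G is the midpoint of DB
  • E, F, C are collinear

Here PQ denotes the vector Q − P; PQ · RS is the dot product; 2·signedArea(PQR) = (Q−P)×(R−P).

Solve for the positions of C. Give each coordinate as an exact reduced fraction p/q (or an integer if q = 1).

1. C_x = -691/60  [E, F, C are collinear ∩ AC ⟂ EF]
2. C_y = 197/60  [E, F, C are collinear ∩ AC ⟂ EF]
   → C = (-691/60, 197/60)

C = (-691/60, 197/60)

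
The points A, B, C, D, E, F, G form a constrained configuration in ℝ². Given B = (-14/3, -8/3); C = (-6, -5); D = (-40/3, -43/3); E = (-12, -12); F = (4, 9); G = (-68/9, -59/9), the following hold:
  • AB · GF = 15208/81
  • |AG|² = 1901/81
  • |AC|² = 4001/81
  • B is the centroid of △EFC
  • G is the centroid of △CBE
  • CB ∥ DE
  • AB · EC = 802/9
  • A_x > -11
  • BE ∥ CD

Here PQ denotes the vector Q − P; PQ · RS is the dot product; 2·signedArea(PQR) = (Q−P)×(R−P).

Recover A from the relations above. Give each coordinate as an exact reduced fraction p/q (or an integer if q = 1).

1. A_x = -94/9  [AB · EC = 802/9 ∩ AB · GF = 15208/81]
2. A_y = -94/9  [AB · EC = 802/9 ∩ AB · GF = 15208/81]
   → A = (-94/9, -94/9)

A = (-94/9, -94/9)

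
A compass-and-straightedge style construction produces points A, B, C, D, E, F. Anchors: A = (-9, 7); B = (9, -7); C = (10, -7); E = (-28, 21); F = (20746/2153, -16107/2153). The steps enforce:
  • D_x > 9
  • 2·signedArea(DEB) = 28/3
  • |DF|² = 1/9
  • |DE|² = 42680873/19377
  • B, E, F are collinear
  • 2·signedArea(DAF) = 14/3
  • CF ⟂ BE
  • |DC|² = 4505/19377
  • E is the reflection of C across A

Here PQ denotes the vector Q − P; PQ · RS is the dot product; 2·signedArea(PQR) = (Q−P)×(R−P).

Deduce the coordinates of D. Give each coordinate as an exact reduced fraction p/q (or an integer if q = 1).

1. D_x = 20551/2153  [2·signedArea(DEB) = 28/3 ∩ 2·signedArea(DAF) = 14/3]
2. D_y = -46249/6459  [2·signedArea(DEB) = 28/3 ∩ 2·signedArea(DAF) = 14/3]
   → D = (20551/2153, -46249/6459)

D = (20551/2153, -46249/6459)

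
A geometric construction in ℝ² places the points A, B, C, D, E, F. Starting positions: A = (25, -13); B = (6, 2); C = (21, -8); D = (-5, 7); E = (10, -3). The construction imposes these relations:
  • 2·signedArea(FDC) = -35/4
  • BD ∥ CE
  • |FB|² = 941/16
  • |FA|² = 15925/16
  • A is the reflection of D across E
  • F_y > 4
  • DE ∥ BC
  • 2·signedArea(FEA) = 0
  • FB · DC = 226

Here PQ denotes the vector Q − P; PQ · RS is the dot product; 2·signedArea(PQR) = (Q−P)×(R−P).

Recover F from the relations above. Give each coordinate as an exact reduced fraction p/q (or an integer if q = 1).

F = (-5/4, 9/2)

1. F_x = -5/4  [2·signedArea(FEA) = 0 ∩ 2·signedArea(FDC) = -35/4]
2. F_y = 9/2  [2·signedArea(FEA) = 0 ∩ 2·signedArea(FDC) = -35/4]
   → F = (-5/4, 9/2)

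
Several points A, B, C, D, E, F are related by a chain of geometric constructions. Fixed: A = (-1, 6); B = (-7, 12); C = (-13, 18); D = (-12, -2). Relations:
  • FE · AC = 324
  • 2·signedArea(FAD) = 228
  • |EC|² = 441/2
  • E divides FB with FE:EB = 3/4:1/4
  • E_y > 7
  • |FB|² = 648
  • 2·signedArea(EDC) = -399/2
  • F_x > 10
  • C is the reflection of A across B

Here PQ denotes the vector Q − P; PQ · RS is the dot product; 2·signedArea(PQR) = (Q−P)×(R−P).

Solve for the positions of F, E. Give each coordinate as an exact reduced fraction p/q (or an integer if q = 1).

E = (-5/2, 15/2)
F = (11, -6)

1. F_x = 11  [line 8·x + -11·y + -154 = 0 ∩ |FB|² = 648]
2. F_y = -6  [line 8·x + -11·y + -154 = 0 ∩ |FB|² = 648]
   → F = (11, -6)
3. E_x = -5/2  [FE · AC = 324 ∩ E divides FB with FE:EB = 3/4:1/4]
4. E_y = 15/2  [FE · AC = 324 ∩ E divides FB with FE:EB = 3/4:1/4]
   → E = (-5/2, 15/2)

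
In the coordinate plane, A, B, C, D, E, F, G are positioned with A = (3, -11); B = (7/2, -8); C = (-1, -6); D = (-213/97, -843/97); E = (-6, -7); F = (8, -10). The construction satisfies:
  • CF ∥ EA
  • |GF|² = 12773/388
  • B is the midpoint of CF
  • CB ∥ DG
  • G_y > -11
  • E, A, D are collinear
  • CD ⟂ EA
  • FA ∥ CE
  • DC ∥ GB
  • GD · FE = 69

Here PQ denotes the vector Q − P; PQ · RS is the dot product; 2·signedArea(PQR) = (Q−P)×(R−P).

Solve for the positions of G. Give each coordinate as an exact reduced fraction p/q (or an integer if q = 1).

1. G_x = 447/194  [DC ∥ GB ∩ CB ∥ DG]
2. G_y = -1037/97  [DC ∥ GB ∩ CB ∥ DG]
   → G = (447/194, -1037/97)

G = (447/194, -1037/97)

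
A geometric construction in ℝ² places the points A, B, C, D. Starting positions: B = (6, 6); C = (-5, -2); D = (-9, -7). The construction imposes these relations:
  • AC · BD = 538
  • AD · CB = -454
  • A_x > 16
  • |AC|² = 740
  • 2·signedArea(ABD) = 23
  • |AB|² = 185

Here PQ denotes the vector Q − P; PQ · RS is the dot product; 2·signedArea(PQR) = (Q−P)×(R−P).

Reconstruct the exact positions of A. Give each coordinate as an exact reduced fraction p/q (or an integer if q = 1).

1. A_x = 17  [AD · CB = -454 ∩ AC · BD = 538]
2. A_y = 14  [AD · CB = -454 ∩ AC · BD = 538]
   → A = (17, 14)

A = (17, 14)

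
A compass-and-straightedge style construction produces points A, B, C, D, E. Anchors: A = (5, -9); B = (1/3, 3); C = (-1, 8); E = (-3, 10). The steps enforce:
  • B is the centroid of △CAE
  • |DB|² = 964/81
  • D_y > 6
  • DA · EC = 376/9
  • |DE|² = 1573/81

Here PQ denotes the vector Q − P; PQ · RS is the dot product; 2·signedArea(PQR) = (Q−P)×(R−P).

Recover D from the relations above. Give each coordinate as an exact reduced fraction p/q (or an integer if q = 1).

1. D_x = -5/9  [line -2·x + 2·y + -124/9 = 0 ∩ |DB|² = 964/81]
2. D_y = 19/3  [line -2·x + 2·y + -124/9 = 0 ∩ |DB|² = 964/81]
   → D = (-5/9, 19/3)

D = (-5/9, 19/3)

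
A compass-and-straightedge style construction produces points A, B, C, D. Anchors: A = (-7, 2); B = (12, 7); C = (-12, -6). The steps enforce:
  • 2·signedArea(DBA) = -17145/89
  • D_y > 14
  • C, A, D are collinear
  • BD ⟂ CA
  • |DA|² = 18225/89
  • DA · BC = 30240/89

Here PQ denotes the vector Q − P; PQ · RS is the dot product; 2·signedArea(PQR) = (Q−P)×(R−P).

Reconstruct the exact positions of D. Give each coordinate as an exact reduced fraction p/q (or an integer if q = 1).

D = (52/89, 1258/89)

1. D_x = 52/89  [C, A, D are collinear ∩ BD ⟂ CA]
2. D_y = 1258/89  [C, A, D are collinear ∩ BD ⟂ CA]
   → D = (52/89, 1258/89)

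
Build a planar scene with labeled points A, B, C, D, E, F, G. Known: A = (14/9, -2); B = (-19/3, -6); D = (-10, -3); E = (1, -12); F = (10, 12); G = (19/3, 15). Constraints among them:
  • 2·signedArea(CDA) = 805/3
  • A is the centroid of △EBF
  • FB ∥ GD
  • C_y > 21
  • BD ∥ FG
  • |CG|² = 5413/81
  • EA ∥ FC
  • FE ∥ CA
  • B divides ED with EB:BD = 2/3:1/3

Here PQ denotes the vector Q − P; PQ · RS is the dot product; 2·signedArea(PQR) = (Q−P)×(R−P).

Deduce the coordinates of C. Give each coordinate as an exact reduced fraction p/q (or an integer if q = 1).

C = (95/9, 22)

1. C_x = 95/9  [FE ∥ CA ∩ EA ∥ FC]
2. C_y = 22  [FE ∥ CA ∩ EA ∥ FC]
   → C = (95/9, 22)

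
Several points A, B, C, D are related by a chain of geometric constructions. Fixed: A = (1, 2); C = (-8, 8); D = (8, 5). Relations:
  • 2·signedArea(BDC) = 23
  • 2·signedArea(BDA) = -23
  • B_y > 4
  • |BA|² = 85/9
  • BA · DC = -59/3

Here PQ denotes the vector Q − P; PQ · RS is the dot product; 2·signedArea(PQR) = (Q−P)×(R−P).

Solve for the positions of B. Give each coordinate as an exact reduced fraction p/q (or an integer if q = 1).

1. B_x = 1/3  [2·signedArea(BDA) = -23 ∩ 2·signedArea(BDC) = 23]
2. B_y = 5  [2·signedArea(BDA) = -23 ∩ 2·signedArea(BDC) = 23]
   → B = (1/3, 5)

B = (1/3, 5)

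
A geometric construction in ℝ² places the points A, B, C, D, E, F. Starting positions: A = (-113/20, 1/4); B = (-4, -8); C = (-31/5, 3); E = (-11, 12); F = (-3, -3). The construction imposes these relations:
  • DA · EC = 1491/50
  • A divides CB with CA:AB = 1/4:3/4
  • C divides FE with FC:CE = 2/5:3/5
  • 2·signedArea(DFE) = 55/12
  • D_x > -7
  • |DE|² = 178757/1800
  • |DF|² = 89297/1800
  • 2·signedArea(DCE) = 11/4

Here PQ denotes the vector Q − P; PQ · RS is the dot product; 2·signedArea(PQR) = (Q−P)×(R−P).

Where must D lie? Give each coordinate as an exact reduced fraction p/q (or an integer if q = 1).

1. D_x = -131/20  [2·signedArea(DFE) = 55/12 ∩ DA · EC = 1491/50]
2. D_y = 37/12  [2·signedArea(DFE) = 55/12 ∩ DA · EC = 1491/50]
   → D = (-131/20, 37/12)

D = (-131/20, 37/12)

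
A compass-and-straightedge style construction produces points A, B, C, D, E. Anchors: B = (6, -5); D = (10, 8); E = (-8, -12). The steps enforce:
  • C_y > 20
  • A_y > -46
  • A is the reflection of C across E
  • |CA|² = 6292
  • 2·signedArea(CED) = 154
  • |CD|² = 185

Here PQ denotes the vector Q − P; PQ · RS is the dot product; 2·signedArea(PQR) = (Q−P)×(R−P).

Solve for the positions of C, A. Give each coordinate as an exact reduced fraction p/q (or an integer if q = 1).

A = (-30, -45)
C = (14, 21)

1. C_x = 14  [line -20·x + 18·y + -98 = 0 ∩ |CD|² = 185]
2. C_y = 21  [line -20·x + 18·y + -98 = 0 ∩ |CD|² = 185]
   → C = (14, 21)
3. A_x = -30  [A is the reflection of C across E]
4. A_y = -45  [A is the reflection of C across E]
   → A = (-30, -45)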